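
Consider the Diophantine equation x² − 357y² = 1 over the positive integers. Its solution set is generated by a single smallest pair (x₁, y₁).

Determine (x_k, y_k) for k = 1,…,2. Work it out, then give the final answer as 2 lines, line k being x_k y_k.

3401 180
23133601 1224360

√357 = [18; 1,8,2,8,1,36, …], period ℓ=6 (even) → k=5
step 0: (18, 1)  from 18·(1,0) + (0,1)
step 1: (19, 1)  from 1·(18,1) + (1,0)
…
step 4: (3042, 161)  from 8·(359,19) + (170,9)
step 5: (3401, 180)  from 1·(3042,161) + (359,19)
fundamental: x₁=3401, y₁=180  (since 11566801 − 357·32400 = 1)
k=2:  x_2 = 3401·3401+357·180·180 = 23133601,  y_2 = 3401·180+180·3401 = 1224360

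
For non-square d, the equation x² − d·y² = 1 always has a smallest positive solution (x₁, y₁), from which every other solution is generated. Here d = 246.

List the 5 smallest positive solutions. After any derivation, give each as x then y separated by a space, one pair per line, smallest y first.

[15; 1,2,5,1,14,1,5,2,1,30] for √246; ℓ=10 ⇒ convergent index 9
i=0: a=15 ⇒ p=15, q=1
…
i=4: a=1 ⇒ p=298, q=19
i=5: a=14 ⇒ p=4423, q=282
i=6: a=1 ⇒ p=4721, q=301
i=7: a=5 ⇒ p=28028, q=1787
i=8: a=2 ⇒ p=60777, q=3875
i=9: a=1 ⇒ p=88805, q=5662
fundamental: x₁=88805, y₁=5662  (since 7886328025 − 246·32058244 = 1)
n=2: (88805,5662)∘(88805,5662) = (88805·88805+246·5662·5662, 88805·5662+5662·88805) = (15772656049,1005627820)
n=3: (15772656049,1005627820)∘(88805,5662) = (88805·15772656049+246·5662·1005627820, 88805·1005627820+5662·15772656049) = (2801381440774085,178609557104538)
n=4: (2801381440774085,178609557104538)∘(88805,5662) = (88805·2801381440774085+246·5662·178609557104538, 88805·178609557104538+5662·2801381440774085) = (497553357680112580801,31722843436331366360)
n=5: (497553357680112580801,31722843436331366360)∘(88805,5662) = (88805·497553357680112580801+246·5662·31722843436331366360, 88805·31722843436331366360+5662·497553357680112580801) = (88370451854763414035291525,5634294222548204422095062)

88805 5662
15772656049 1005627820
2801381440774085 178609557104538
497553357680112580801 31722843436331366360
88370451854763414035291525 5634294222548204422095062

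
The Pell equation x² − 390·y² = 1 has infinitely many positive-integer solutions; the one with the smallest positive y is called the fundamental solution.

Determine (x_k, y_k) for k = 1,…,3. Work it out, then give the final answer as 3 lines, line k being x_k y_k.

79 4
12481 632
1971919 99852

[19; 1,2,1,38] for √390; ℓ=4 ⇒ convergent index 3
i=0: a=19 ⇒ p=19, q=1
…
i=2: a=2 ⇒ p=59, q=3
i=3: a=1 ⇒ p=79, q=4
→ (79, 4).  Check: 79²=6241, 390·4²=6240, difference 1.
k=2:  x_2 = 79·79+390·4·4 = 12481,  y_2 = 79·4+4·79 = 632
k=3:  x_3 = 79·12481+390·4·632 = 1971919,  y_3 = 79·632+4·12481 = 99852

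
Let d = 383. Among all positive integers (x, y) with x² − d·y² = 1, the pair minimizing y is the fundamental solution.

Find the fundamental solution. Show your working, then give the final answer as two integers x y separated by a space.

√383 → a₀=19, period (1,1,3,19,3,1,1,38); ℓ=8 even so k=7
step 0: (19, 1)  from 19·(1,0) + (0,1)
step 1: (20, 1)  from 1·(19,1) + (1,0)
…
step 3: (137, 7)  from 3·(39,2) + (20,1)
step 4: (2642, 135)  from 19·(137,7) + (39,2)
step 5: (8063, 412)  from 3·(2642,135) + (137,7)
step 6: (10705, 547)  from 1·(8063,412) + (2642,135)
step 7: (18768, 959)  from 1·(10705,547) + (8063,412)
→ (18768, 959).  Check: 18768²=352237824, 383·959²=352237823, difference 1.

18768 959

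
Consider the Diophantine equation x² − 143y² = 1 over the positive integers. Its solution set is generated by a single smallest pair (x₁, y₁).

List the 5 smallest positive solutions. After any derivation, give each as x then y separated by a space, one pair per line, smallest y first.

12 1
287 24
6876 575
164737 13776
3946812 330049

√143 = [11; 1,22, …], period ℓ=2 (even) → k=1
i=0: a=11 ⇒ p=11, q=1
i=1: a=1 ⇒ p=12, q=1
→ (12, 1).  Check: 12²=144, 143·1²=143, difference 1.
n=2: (12,1)∘(12,1) = (12·12+143·1·1, 12·1+1·12) = (287,24)
n=3: (287,24)∘(12,1) = (12·287+143·1·24, 12·24+1·287) = (6876,575)
n=4: (6876,575)∘(12,1) = (12·6876+143·1·575, 12·575+1·6876) = (164737,13776)
n=5: (164737,13776)∘(12,1) = (12·164737+143·1·13776, 12·13776+1·164737) = (3946812,330049)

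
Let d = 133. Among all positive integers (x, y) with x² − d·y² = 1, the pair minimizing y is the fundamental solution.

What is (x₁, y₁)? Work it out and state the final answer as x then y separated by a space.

d=133: √d = [11; 1,1,7,5,1,…,1,1,22] (ℓ=16, even), read p_15/q_15
a_0=11:  p_0=11·1+0=11,  q_0=11·0+1=1
a_1=1:  p_1=1·11+1=12,  q_1=1·1+0=1
a_2=1:  p_2=1·12+11=23,  q_2=1·1+1=2
a_3=7:  p_3=7·23+12=173,  q_3=7·2+1=15
a_4=5:  p_4=5·173+23=888,  q_4=5·15+2=77
a_5=1:  p_5=1·888+173=1061,  q_5=1·77+15=92
a_6=1:  p_6=1·1061+888=1949,  q_6=1·92+77=169
a_7=1:  p_7=1·1949+1061=3010,  q_7=1·169+92=261
a_8=2:  p_8=2·3010+1949=7969,  q_8=2·261+169=691
a_9=1:  p_9=1·7969+3010=10979,  q_9=1·691+261=952
a_10=1:  p_10=1·10979+7969=18948,  q_10=1·952+691=1643
a_11=1:  p_11=1·18948+10979=29927,  q_11=1·1643+952=2595
…
a_14=1:  p_14=1·1210008+168583=1378591,  q_14=1·104921+14618=119539
a_15=1:  p_15=1·1378591+1210008=2588599,  q_15=1·119539+104921=224460
(x₁, y₁) = (2588599, 224460);  2588599² − 133·224460² = 1 ✓

2588599 224460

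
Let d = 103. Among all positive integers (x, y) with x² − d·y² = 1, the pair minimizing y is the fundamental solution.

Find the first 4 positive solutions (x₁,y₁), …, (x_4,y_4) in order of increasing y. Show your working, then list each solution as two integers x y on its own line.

√103 → a₀=10, period (6,1,2,1,1,9,1,1,2,1,6,20); ℓ=12 even so k=11
k=0  a_k=10  p_k/q_k = 10/1
…
k=4  a_k=1  p_k/q_k = 274/27
k=5  a_k=1  p_k/q_k = 477/47
…
k=7  a_k=1  p_k/q_k = 5044/497
…
k=9  a_k=2  p_k/q_k = 24266/2391
k=10  a_k=1  p_k/q_k = 33877/3338
k=11  a_k=6  p_k/q_k = 227528/22419
fundamental: x₁=227528, y₁=22419  (since 51768990784 − 103·502611561 = 1)
(227528+22419√103)^2 = 103537981567 + 10201900464√103
(227528+22419√103)^3 = 47115579739725224 + 4642436017523565√103
(227528+22419√103)^4 = 21440227253936863550977 + 2112568364380001494176√103

227528 22419
103537981567 10201900464
47115579739725224 4642436017523565
21440227253936863550977 2112568364380001494176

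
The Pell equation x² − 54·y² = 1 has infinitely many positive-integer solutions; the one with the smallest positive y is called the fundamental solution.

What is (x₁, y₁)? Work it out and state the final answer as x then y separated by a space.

√54 = [7; 2,1,6,1,2,14, …], period ℓ=6 (even) → k=5
k=0  a_k=7  p_k/q_k = 7/1
k=1  a_k=2  p_k/q_k = 15/2
…
k=4  a_k=1  p_k/q_k = 169/23
k=5  a_k=2  p_k/q_k = 485/66
(x₁, y₁) = (485, 66);  485² − 54·66² = 1 ✓

485 66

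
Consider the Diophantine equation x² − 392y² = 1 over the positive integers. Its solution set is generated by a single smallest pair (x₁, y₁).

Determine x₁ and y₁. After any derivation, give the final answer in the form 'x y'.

[19; 1,3,1,38] for √392; ℓ=4 ⇒ convergent index 3
i=0: a=19 ⇒ p=19, q=1
i=1: a=1 ⇒ p=20, q=1
i=2: a=3 ⇒ p=79, q=4
i=3: a=1 ⇒ p=99, q=5
fundamental: x₁=99, y₁=5  (since 9801 − 392·25 = 1)

99 5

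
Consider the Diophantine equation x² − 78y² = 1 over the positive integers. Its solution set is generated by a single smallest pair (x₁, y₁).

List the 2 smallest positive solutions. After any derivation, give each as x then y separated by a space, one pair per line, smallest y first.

53 6
5617 636

√78 → a₀=8, period (1,4,1,16); ℓ=4 even so k=3
step 0: (8, 1)  from 8·(1,0) + (0,1)
step 1: (9, 1)  from 1·(8,1) + (1,0)
step 2: (44, 5)  from 4·(9,1) + (8,1)
step 3: (53, 6)  from 1·(44,5) + (9,1)
(x₁, y₁) = (53, 6);  53² − 78·6² = 1 ✓
k=2:  x_2 = 53·53+78·6·6 = 5617,  y_2 = 53·6+6·53 = 636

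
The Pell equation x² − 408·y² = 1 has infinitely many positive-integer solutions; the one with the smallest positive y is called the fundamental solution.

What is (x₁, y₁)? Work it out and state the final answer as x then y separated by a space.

[20; 5,40] for √408; ℓ=2 ⇒ convergent index 1
k=0  a_k=20  p_k/q_k = 20/1
k=1  a_k=5  p_k/q_k = 101/5
fundamental: x₁=101, y₁=5  (since 10201 − 408·25 = 1)

101 5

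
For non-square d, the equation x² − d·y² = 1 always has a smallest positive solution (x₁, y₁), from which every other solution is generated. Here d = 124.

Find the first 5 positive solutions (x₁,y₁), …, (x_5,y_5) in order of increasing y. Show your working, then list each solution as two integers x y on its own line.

4620799 414960
42703566796801 3834893506080
394649197502177907199 35440544156001500880
3647189234337689639247667201 327527261991011323636100160
33705856733676329245494460531519999 3026875289361570825948579964954800

d=124: √d = [11; 7,2,1,1,1,…,2,7,22] (ℓ=16, even), read p_15/q_15
i=0: a=11 ⇒ p=11, q=1
…
i=2: a=2 ⇒ p=167, q=15
…
i=4: a=1 ⇒ p=412, q=37
i=5: a=1 ⇒ p=657, q=59
i=6: a=3 ⇒ p=2383, q=214
i=7: a=1 ⇒ p=3040, q=273
i=8: a=4 ⇒ p=14543, q=1306
i=9: a=1 ⇒ p=17583, q=1579
i=10: a=3 ⇒ p=67292, q=6043
i=11: a=1 ⇒ p=84875, q=7622
i=12: a=1 ⇒ p=152167, q=13665
i=13: a=1 ⇒ p=237042, q=21287
i=14: a=2 ⇒ p=626251, q=56239
i=15: a=7 ⇒ p=4620799, q=414960
→ (4620799, 414960).  Check: 4620799²=21351783398401, 124·414960²=21351783398400, difference 1.
n=2: (4620799,414960)∘(4620799,414960) = (4620799·4620799+124·414960·414960, 4620799·414960+414960·4620799) = (42703566796801,3834893506080)
n=3: (42703566796801,3834893506080)∘(4620799,414960) = (4620799·42703566796801+124·414960·3834893506080, 4620799·3834893506080+414960·42703566796801) = (394649197502177907199,35440544156001500880)
n=4: (394649197502177907199,35440544156001500880)∘(4620799,414960) = (4620799·394649197502177907199+124·414960·35440544156001500880, 4620799·35440544156001500880+414960·394649197502177907199) = (3647189234337689639247667201,327527261991011323636100160)
n=5: (3647189234337689639247667201,327527261991011323636100160)∘(4620799,414960) = (4620799·3647189234337689639247667201+124·414960·327527261991011323636100160, 4620799·327527261991011323636100160+414960·3647189234337689639247667201) = (33705856733676329245494460531519999,3026875289361570825948579964954800)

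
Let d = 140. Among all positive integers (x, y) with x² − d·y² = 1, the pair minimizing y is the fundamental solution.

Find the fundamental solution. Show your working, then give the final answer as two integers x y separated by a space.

71 6

√140 = [11; 1,4,1,22, …], period ℓ=4 (even) → k=3
k=0  a_k=11  p_k/q_k = 11/1
k=1  a_k=1  p_k/q_k = 12/1
k=2  a_k=4  p_k/q_k = 59/5
k=3  a_k=1  p_k/q_k = 71/6
(x₁, y₁) = (71, 6);  71² − 140·6² = 1 ✓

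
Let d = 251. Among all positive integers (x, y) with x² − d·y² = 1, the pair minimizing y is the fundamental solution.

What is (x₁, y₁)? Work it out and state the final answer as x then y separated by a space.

[15; 1,5,2,1,2,…,5,1,30] for √251; ℓ=14 ⇒ convergent index 13
k=0  a_k=15  p_k/q_k = 15/1
…
k=2  a_k=5  p_k/q_k = 95/6
…
k=4  a_k=1  p_k/q_k = 301/19
…
k=6  a_k=2  p_k/q_k = 1917/121
k=7  a_k=15  p_k/q_k = 29563/1866
k=8  a_k=2  p_k/q_k = 61043/3853
…
k=11  a_k=2  p_k/q_k = 577033/36422
k=12  a_k=5  p_k/q_k = 3097857/195535
k=13  a_k=1  p_k/q_k = 3674890/231957
(x₁, y₁) = (3674890, 231957);  3674890² − 251·231957² = 1 ✓

3674890 231957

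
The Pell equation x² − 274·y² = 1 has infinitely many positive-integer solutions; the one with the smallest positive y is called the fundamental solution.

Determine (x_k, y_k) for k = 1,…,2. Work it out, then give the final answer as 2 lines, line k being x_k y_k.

√274 → a₀=16, period (1,1,4,4,1,1,32); ℓ=7 odd so k=13
i=0: a=16 ⇒ p=16, q=1
…
i=3: a=4 ⇒ p=149, q=9
…
i=7: a=32 ⇒ p=45802, q=2767
…
i=10: a=4 ⇒ p=419253, q=25328
…
i=12: a=1 ⇒ p=2189276, q=132259
i=13: a=1 ⇒ p=3959299, q=239190
(x₁, y₁) = (3959299, 239190);  3959299² − 274·239190² = 1 ✓
(x_2, y_2) = (3959299·3959299 + 274·239190·239190, 3959299·239190 + 239190·3959299) = (31352097142801, 1894049455620)

3959299 239190
31352097142801 1894049455620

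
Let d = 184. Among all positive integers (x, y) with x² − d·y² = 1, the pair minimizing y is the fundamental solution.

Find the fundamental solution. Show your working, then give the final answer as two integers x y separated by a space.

24335 1794

√184 = [13; 1,1,3,2,1,2,1,2,3,1,1,26, …], period ℓ=12 (even) → k=11
step 0: (13, 1)  from 13·(1,0) + (0,1)
step 1: (14, 1)  from 1·(13,1) + (1,0)
…
step 3: (95, 7)  from 3·(27,2) + (14,1)
step 4: (217, 16)  from 2·(95,7) + (27,2)
step 5: (312, 23)  from 1·(217,16) + (95,7)
…
step 7: (1153, 85)  from 1·(841,62) + (312,23)
step 8: (3147, 232)  from 2·(1153,85) + (841,62)
step 9: (10594, 781)  from 3·(3147,232) + (1153,85)
step 10: (13741, 1013)  from 1·(10594,781) + (3147,232)
step 11: (24335, 1794)  from 1·(13741,1013) + (10594,781)
(x₁, y₁) = (24335, 1794);  24335² − 184·1794² = 1 ✓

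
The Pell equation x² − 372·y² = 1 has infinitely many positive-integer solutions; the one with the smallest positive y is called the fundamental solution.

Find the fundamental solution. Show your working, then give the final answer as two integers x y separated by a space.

12151 630

√372 → a₀=19, period (3,2,12,2,3,38); ℓ=6 even so k=5
i=0: a=19 ⇒ p=19, q=1
…
i=2: a=2 ⇒ p=135, q=7
…
i=4: a=2 ⇒ p=3491, q=181
i=5: a=3 ⇒ p=12151, q=630
→ (12151, 630).  Check: 12151²=147646801, 372·630²=147646800, difference 1.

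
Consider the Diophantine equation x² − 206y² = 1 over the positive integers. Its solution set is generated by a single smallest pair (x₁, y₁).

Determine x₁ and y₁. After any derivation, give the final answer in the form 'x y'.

59535 4148

d=206: √d = [14; 2,1,5,14,5,1,2,28] (ℓ=8, even), read p_7/q_7
a_0=14:  p_0=14·1+0=14,  q_0=14·0+1=1
a_1=2:  p_1=2·14+1=29,  q_1=2·1+0=2
…
a_3=5:  p_3=5·43+29=244,  q_3=5·3+2=17
…
a_6=1:  p_6=1·17539+3459=20998,  q_6=1·1222+241=1463
a_7=2:  p_7=2·20998+17539=59535,  q_7=2·1463+1222=4148
(x₁, y₁) = (59535, 4148);  59535² − 206·4148² = 1 ✓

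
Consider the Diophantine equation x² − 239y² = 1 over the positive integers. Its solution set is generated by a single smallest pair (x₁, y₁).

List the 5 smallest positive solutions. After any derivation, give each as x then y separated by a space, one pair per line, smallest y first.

6195120 400729
76759023628799 4965128484960
951062724926484326640 61519133559490389671
11783895416893046404284364801 762236829394135240588726080
146005292350203948217495381647615600 9444297253032328704218497935069529

√239 → a₀=15, period (2,5,1,2,4,15,4,2,1,5,2,30); ℓ=12 even so k=11
k=0  a_k=15  p_k/q_k = 15/1
k=1  a_k=2  p_k/q_k = 31/2
k=2  a_k=5  p_k/q_k = 170/11
k=3  a_k=1  p_k/q_k = 201/13
k=4  a_k=2  p_k/q_k = 572/37
…
k=6  a_k=15  p_k/q_k = 37907/2452
k=7  a_k=4  p_k/q_k = 154117/9969
k=8  a_k=2  p_k/q_k = 346141/22390
k=9  a_k=1  p_k/q_k = 500258/32359
k=10  a_k=5  p_k/q_k = 2847431/184185
k=11  a_k=2  p_k/q_k = 6195120/400729
fundamental: x₁=6195120, y₁=400729  (since 38379511814400 − 239·160583731441 = 1)
(6195120+400729√239)^2 = 76759023628799 + 4965128484960√239
(6195120+400729√239)^3 = 951062724926484326640 + 61519133559490389671√239
(6195120+400729√239)^4 = 11783895416893046404284364801 + 762236829394135240588726080√239
(6195120+400729√239)^5 = 146005292350203948217495381647615600 + 9444297253032328704218497935069529√239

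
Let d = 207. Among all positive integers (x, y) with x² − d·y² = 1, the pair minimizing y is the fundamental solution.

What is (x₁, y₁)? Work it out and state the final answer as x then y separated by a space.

1151 80

√207 = [14; 2,1,1,2,1,1,2,28, …], period ℓ=8 (even) → k=7
k=0  a_k=14  p_k/q_k = 14/1
…
k=2  a_k=1  p_k/q_k = 43/3
k=3  a_k=1  p_k/q_k = 72/5
…
k=6  a_k=1  p_k/q_k = 446/31
k=7  a_k=2  p_k/q_k = 1151/80
fundamental: x₁=1151, y₁=80  (since 1324801 − 207·6400 = 1)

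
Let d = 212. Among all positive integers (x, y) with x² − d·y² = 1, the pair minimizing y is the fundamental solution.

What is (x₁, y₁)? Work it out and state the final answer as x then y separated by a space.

√212 = [14; 1,1,3,1,1,…,1,1,28, …], period ℓ=14 (even) → k=13
a_0=14:  p_0=14·1+0=14,  q_0=14·0+1=1
…
a_9=1:  p_9=1·2781+2417=5198,  q_9=1·191+166=357
…
a_12=1:  p_12=1·29135+7979=37114,  q_12=1·2001+548=2549
a_13=1:  p_13=1·37114+29135=66249,  q_13=1·2549+2001=4550
→ (66249, 4550).  Check: 66249²=4388930001, 212·4550²=4388930000, difference 1.

66249 4550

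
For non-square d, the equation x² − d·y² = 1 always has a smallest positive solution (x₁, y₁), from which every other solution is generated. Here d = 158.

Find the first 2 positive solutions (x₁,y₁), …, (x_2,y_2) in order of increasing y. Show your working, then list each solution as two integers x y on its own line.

7743 616
119908097 9539376

d=158: √d = [12; 1,1,3,12,3,1,1,24] (ℓ=8, even), read p_7/q_7
step 0: (12, 1)  from 12·(1,0) + (0,1)
step 1: (13, 1)  from 1·(12,1) + (1,0)
step 2: (25, 2)  from 1·(13,1) + (12,1)
step 3: (88, 7)  from 3·(25,2) + (13,1)
step 4: (1081, 86)  from 12·(88,7) + (25,2)
step 5: (3331, 265)  from 3·(1081,86) + (88,7)
step 6: (4412, 351)  from 1·(3331,265) + (1081,86)
step 7: (7743, 616)  from 1·(4412,351) + (3331,265)
fundamental: x₁=7743, y₁=616  (since 59954049 − 158·379456 = 1)
(x_2, y_2) = (7743·7743 + 158·616·616, 7743·616 + 616·7743) = (119908097, 9539376)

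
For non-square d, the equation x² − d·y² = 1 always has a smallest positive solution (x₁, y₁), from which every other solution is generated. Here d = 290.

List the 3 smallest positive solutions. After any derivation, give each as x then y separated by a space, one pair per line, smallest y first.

579 34
670481 39372
776416419 45592742

d=290: √d = [17; 34] (ℓ=1, odd), read p_1/q_1
k=0  a_k=17  p_k/q_k = 17/1
k=1  a_k=34  p_k/q_k = 579/34
fundamental: x₁=579, y₁=34  (since 335241 − 290·1156 = 1)
k=2:  x_2 = 579·579+290·34·34 = 670481,  y_2 = 579·34+34·579 = 39372
k=3:  x_3 = 579·670481+290·34·39372 = 776416419,  y_3 = 579·39372+34·670481 = 45592742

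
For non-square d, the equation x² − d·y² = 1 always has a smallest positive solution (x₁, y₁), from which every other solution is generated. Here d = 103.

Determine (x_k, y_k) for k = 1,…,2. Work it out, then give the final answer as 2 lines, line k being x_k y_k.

[10; 6,1,2,1,1,9,1,1,2,1,6,20] for √103; ℓ=12 ⇒ convergent index 11
i=0: a=10 ⇒ p=10, q=1
…
i=2: a=1 ⇒ p=71, q=7
i=3: a=2 ⇒ p=203, q=20
i=4: a=1 ⇒ p=274, q=27
…
i=8: a=1 ⇒ p=9611, q=947
…
i=10: a=1 ⇒ p=33877, q=3338
i=11: a=6 ⇒ p=227528, q=22419
(x₁, y₁) = (227528, 22419);  227528² − 103·22419² = 1 ✓
(x_2, y_2) = (227528·227528 + 103·22419·22419, 227528·22419 + 22419·227528) = (103537981567, 10201900464)

227528 22419
103537981567 10201900464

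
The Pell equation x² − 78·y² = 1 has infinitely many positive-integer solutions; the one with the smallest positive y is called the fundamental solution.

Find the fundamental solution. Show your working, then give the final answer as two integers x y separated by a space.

53 6

d=78: √d = [8; 1,4,1,16] (ℓ=4, even), read p_3/q_3
a_0=8:  p_0=8·1+0=8,  q_0=8·0+1=1
a_1=1:  p_1=1·8+1=9,  q_1=1·1+0=1
a_2=4:  p_2=4·9+8=44,  q_2=4·1+1=5
a_3=1:  p_3=1·44+9=53,  q_3=1·5+1=6
→ (53, 6).  Check: 53²=2809, 78·6²=2808, difference 1.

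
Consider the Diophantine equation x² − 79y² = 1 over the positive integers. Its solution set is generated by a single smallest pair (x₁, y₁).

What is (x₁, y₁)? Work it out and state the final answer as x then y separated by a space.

80 9

d=79: √d = [8; 1,7,1,16] (ℓ=4, even), read p_3/q_3
i=0: a=8 ⇒ p=8, q=1
i=1: a=1 ⇒ p=9, q=1
i=2: a=7 ⇒ p=71, q=8
i=3: a=1 ⇒ p=80, q=9
→ (80, 9).  Check: 80²=6400, 79·9²=6399, difference 1.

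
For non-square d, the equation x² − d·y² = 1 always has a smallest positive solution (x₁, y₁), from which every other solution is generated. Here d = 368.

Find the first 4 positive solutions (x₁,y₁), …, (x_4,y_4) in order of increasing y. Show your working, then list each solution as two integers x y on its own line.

[19; 5,2,5,38] for √368; ℓ=4 ⇒ convergent index 3
k=0  a_k=19  p_k/q_k = 19/1
…
k=2  a_k=2  p_k/q_k = 211/11
k=3  a_k=5  p_k/q_k = 1151/60
fundamental: x₁=1151, y₁=60  (since 1324801 − 368·3600 = 1)
n=2: (1151,60)∘(1151,60) = (1151·1151+368·60·60, 1151·60+60·1151) = (2649601,138120)
n=3: (2649601,138120)∘(1151,60) = (1151·2649601+368·60·138120, 1151·138120+60·2649601) = (6099380351,317952180)
n=4: (6099380351,317952180)∘(1151,60) = (1151·6099380351+368·60·317952180, 1151·317952180+60·6099380351) = (14040770918401,731925780240)

1151 60
2649601 138120
6099380351 317952180
14040770918401 731925780240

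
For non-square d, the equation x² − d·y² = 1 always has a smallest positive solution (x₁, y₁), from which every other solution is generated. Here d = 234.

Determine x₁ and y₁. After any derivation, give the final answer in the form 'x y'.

d=234: √d = [15; 3,2,1,2,1,2,3,30] (ℓ=8, even), read p_7/q_7
i=0: a=15 ⇒ p=15, q=1
i=1: a=3 ⇒ p=46, q=3
i=2: a=2 ⇒ p=107, q=7
i=3: a=1 ⇒ p=153, q=10
i=4: a=2 ⇒ p=413, q=27
i=5: a=1 ⇒ p=566, q=37
i=6: a=2 ⇒ p=1545, q=101
i=7: a=3 ⇒ p=5201, q=340
(x₁, y₁) = (5201, 340);  5201² − 234·340² = 1 ✓

5201 340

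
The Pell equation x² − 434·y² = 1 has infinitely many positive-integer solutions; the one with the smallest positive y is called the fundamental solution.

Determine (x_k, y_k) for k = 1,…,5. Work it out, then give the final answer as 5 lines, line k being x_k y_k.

√434 → a₀=20, period (1,4,1,40); ℓ=4 even so k=3
step 0: (20, 1)  from 20·(1,0) + (0,1)
step 1: (21, 1)  from 1·(20,1) + (1,0)
step 2: (104, 5)  from 4·(21,1) + (20,1)
step 3: (125, 6)  from 1·(104,5) + (21,1)
(x₁, y₁) = (125, 6);  125² − 434·6² = 1 ✓
k=2:  x_2 = 125·125+434·6·6 = 31249,  y_2 = 125·6+6·125 = 1500
k=3:  x_3 = 125·31249+434·6·1500 = 7812125,  y_3 = 125·1500+6·31249 = 374994
k=4:  x_4 = 125·7812125+434·6·374994 = 1953000001,  y_4 = 125·374994+6·7812125 = 93747000
k=5:  x_5 = 125·1953000001+434·6·93747000 = 488242188125,  y_5 = 125·93747000+6·1953000001 = 23436375006

125 6
31249 1500
7812125 374994
1953000001 93747000
488242188125 23436375006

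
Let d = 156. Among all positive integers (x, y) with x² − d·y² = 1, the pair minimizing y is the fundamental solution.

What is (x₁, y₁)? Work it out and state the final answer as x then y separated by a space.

25 2

√156 = [12; 2,24, …], period ℓ=2 (even) → k=1
a_0=12:  p_0=12·1+0=12,  q_0=12·0+1=1
a_1=2:  p_1=2·12+1=25,  q_1=2·1+0=2
fundamental: x₁=25, y₁=2  (since 625 − 156·4 = 1)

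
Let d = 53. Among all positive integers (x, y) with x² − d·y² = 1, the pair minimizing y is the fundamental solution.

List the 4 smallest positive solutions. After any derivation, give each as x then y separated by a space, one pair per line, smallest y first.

66249 9100
8777860001 1205731800
1163048894346249 159757052027300
154101652394311440001 21167489878307463600

[7; 3,1,1,3,14] for √53; ℓ=5 ⇒ convergent index 9
step 0: (7, 1)  from 7·(1,0) + (0,1)
…
step 3: (51, 7)  from 1·(29,4) + (22,3)
step 4: (182, 25)  from 3·(51,7) + (29,4)
step 5: (2599, 357)  from 14·(182,25) + (51,7)
step 6: (7979, 1096)  from 3·(2599,357) + (182,25)
step 7: (10578, 1453)  from 1·(7979,1096) + (2599,357)
step 8: (18557, 2549)  from 1·(10578,1453) + (7979,1096)
step 9: (66249, 9100)  from 3·(18557,2549) + (10578,1453)
(x₁, y₁) = (66249, 9100);  66249² − 53·9100² = 1 ✓
(x_2, y_2) = (66249·66249 + 53·9100·9100, 66249·9100 + 9100·66249) = (8777860001, 1205731800)
(x_3, y_3) = (66249·8777860001 + 53·9100·1205731800, 66249·1205731800 + 9100·8777860001) = (1163048894346249, 159757052027300)
(x_4, y_4) = (66249·1163048894346249 + 53·9100·159757052027300, 66249·159757052027300 + 9100·1163048894346249) = (154101652394311440001, 21167489878307463600)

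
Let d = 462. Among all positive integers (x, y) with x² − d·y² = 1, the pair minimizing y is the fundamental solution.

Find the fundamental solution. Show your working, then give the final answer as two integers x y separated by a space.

43 2

√462 = [21; 2,42, …], period ℓ=2 (even) → k=1
k=0  a_k=21  p_k/q_k = 21/1
k=1  a_k=2  p_k/q_k = 43/2
fundamental: x₁=43, y₁=2  (since 1849 − 462·4 = 1)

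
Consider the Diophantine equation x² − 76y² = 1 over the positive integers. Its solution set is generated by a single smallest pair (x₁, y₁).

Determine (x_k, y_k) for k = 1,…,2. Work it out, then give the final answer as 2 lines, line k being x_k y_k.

[8; 1,2,1,1,5,4,5,1,1,2,1,16] for √76; ℓ=12 ⇒ convergent index 11
i=0: a=8 ⇒ p=8, q=1
i=1: a=1 ⇒ p=9, q=1
…
i=3: a=1 ⇒ p=35, q=4
…
i=6: a=4 ⇒ p=1421, q=163
i=7: a=5 ⇒ p=7445, q=854
i=8: a=1 ⇒ p=8866, q=1017
i=9: a=1 ⇒ p=16311, q=1871
i=10: a=2 ⇒ p=41488, q=4759
i=11: a=1 ⇒ p=57799, q=6630
→ (57799, 6630).  Check: 57799²=3340724401, 76·6630²=3340724400, difference 1.
(57799+6630√76)^2 = 6681448801 + 766414740√76

57799 6630
6681448801 766414740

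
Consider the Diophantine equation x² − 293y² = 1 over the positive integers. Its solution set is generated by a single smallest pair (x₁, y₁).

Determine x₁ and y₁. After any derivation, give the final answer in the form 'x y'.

√293 → a₀=17, period (8,1,1,8,34); ℓ=5 odd so k=9
i=0: a=17 ⇒ p=17, q=1
i=1: a=8 ⇒ p=137, q=8
…
i=3: a=1 ⇒ p=291, q=17
i=4: a=8 ⇒ p=2482, q=145
i=5: a=34 ⇒ p=84679, q=4947
i=6: a=8 ⇒ p=679914, q=39721
i=7: a=1 ⇒ p=764593, q=44668
i=8: a=1 ⇒ p=1444507, q=84389
i=9: a=8 ⇒ p=12320649, q=719780
(x₁, y₁) = (12320649, 719780);  12320649² − 293·719780² = 1 ✓

12320649 719780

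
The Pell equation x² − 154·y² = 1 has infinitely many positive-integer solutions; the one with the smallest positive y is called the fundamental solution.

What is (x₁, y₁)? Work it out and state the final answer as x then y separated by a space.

21295 1716

d=154: √d = [12; 2,2,3,1,2,1,3,2,2,24] (ℓ=10, even), read p_9/q_9
step 0: (12, 1)  from 12·(1,0) + (0,1)
step 1: (25, 2)  from 2·(12,1) + (1,0)
step 2: (62, 5)  from 2·(25,2) + (12,1)
…
step 4: (273, 22)  from 1·(211,17) + (62,5)
step 5: (757, 61)  from 2·(273,22) + (211,17)
step 6: (1030, 83)  from 1·(757,61) + (273,22)
…
step 8: (8724, 703)  from 2·(3847,310) + (1030,83)
step 9: (21295, 1716)  from 2·(8724,703) + (3847,310)
→ (21295, 1716).  Check: 21295²=453477025, 154·1716²=453477024, difference 1.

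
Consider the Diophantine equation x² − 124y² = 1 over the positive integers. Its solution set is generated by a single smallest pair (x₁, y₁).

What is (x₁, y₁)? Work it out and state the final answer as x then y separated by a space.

√124 = [11; 7,2,1,1,1,…,2,7,22, …], period ℓ=16 (even) → k=15
step 0: (11, 1)  from 11·(1,0) + (0,1)
step 1: (78, 7)  from 7·(11,1) + (1,0)
…
step 3: (245, 22)  from 1·(167,15) + (78,7)
step 4: (412, 37)  from 1·(245,22) + (167,15)
step 5: (657, 59)  from 1·(412,37) + (245,22)
…
step 8: (14543, 1306)  from 4·(3040,273) + (2383,214)
…
step 11: (84875, 7622)  from 1·(67292,6043) + (17583,1579)
step 12: (152167, 13665)  from 1·(84875,7622) + (67292,6043)
step 13: (237042, 21287)  from 1·(152167,13665) + (84875,7622)
step 14: (626251, 56239)  from 2·(237042,21287) + (152167,13665)
step 15: (4620799, 414960)  from 7·(626251,56239) + (237042,21287)
(x₁, y₁) = (4620799, 414960);  4620799² − 124·414960² = 1 ✓

4620799 414960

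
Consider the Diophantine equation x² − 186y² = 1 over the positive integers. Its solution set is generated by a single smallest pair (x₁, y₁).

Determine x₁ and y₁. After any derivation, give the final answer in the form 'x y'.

√186 → a₀=13, period (1,1,1,3,4,3,1,1,1,26); ℓ=10 even so k=9
a_0=13:  p_0=13·1+0=13,  q_0=13·0+1=1
a_1=1:  p_1=1·13+1=14,  q_1=1·1+0=1
…
a_3=1:  p_3=1·27+14=41,  q_3=1·2+1=3
…
a_8=1:  p_8=1·2714+2073=4787,  q_8=1·199+152=351
a_9=1:  p_9=1·4787+2714=7501,  q_9=1·351+199=550
(x₁, y₁) = (7501, 550);  7501² − 186·550² = 1 ✓

7501 550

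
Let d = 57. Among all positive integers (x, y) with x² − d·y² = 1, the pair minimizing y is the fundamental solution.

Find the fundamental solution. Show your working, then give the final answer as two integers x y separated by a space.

[7; 1,1,4,1,1,14] for √57; ℓ=6 ⇒ convergent index 5
k=0  a_k=7  p_k/q_k = 7/1
k=1  a_k=1  p_k/q_k = 8/1
k=2  a_k=1  p_k/q_k = 15/2
…
k=4  a_k=1  p_k/q_k = 83/11
k=5  a_k=1  p_k/q_k = 151/20
fundamental: x₁=151, y₁=20  (since 22801 − 57·400 = 1)

151 20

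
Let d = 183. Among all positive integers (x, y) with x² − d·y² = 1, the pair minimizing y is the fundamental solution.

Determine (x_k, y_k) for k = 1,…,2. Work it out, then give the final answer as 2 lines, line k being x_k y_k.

d=183: √d = [13; 1,1,8,1,1,26] (ℓ=6, even), read p_5/q_5
i=0: a=13 ⇒ p=13, q=1
i=1: a=1 ⇒ p=14, q=1
…
i=3: a=8 ⇒ p=230, q=17
i=4: a=1 ⇒ p=257, q=19
i=5: a=1 ⇒ p=487, q=36
fundamental: x₁=487, y₁=36  (since 237169 − 183·1296 = 1)
(x_2, y_2) = (487·487 + 183·36·36, 487·36 + 36·487) = (474337, 35064)

487 36
474337 35064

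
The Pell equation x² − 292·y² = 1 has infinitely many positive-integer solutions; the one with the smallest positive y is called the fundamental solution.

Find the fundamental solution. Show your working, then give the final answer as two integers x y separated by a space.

2281249 133500

d=292: √d = [17; 11,2,1,3,8,3,1,2,11,34] (ℓ=10, even), read p_9/q_9
step 0: (17, 1)  from 17·(1,0) + (0,1)
step 1: (188, 11)  from 11·(17,1) + (1,0)
…
step 4: (2136, 125)  from 3·(581,34) + (393,23)
step 5: (17669, 1034)  from 8·(2136,125) + (581,34)
step 6: (55143, 3227)  from 3·(17669,1034) + (2136,125)
step 7: (72812, 4261)  from 1·(55143,3227) + (17669,1034)
step 8: (200767, 11749)  from 2·(72812,4261) + (55143,3227)
step 9: (2281249, 133500)  from 11·(200767,11749) + (72812,4261)
(x₁, y₁) = (2281249, 133500);  2281249² − 292·133500² = 1 ✓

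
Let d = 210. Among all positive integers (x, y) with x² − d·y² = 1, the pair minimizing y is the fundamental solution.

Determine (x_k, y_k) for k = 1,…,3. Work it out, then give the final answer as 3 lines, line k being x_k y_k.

29 2
1681 116
97469 6726

d=210: √d = [14; 2,28] (ℓ=2, even), read p_1/q_1
step 0: (14, 1)  from 14·(1,0) + (0,1)
step 1: (29, 2)  from 2·(14,1) + (1,0)
fundamental: x₁=29, y₁=2  (since 841 − 210·4 = 1)
n=2: (29,2)∘(29,2) = (29·29+210·2·2, 29·2+2·29) = (1681,116)
n=3: (1681,116)∘(29,2) = (29·1681+210·2·116, 29·116+2·1681) = (97469,6726)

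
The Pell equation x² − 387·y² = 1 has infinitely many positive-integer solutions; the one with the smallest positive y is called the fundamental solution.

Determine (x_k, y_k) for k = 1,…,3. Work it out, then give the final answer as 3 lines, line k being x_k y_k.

3482 177
24248647 1232628
168867574226 8584021215

√387 = [19; 1,2,19,2,1,38, …], period ℓ=6 (even) → k=5
a_0=19:  p_0=19·1+0=19,  q_0=19·0+1=1
…
a_2=2:  p_2=2·20+19=59,  q_2=2·1+1=3
a_3=19:  p_3=19·59+20=1141,  q_3=19·3+1=58
a_4=2:  p_4=2·1141+59=2341,  q_4=2·58+3=119
a_5=1:  p_5=1·2341+1141=3482,  q_5=1·119+58=177
fundamental: x₁=3482, y₁=177  (since 12124324 − 387·31329 = 1)
(3482+177√387)^2 = 24248647 + 1232628√387
(3482+177√387)^3 = 168867574226 + 8584021215√387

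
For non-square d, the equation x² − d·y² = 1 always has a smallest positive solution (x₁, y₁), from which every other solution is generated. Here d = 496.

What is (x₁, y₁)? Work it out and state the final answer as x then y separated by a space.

4620799 207480

[22; 3,1,2,4,1,…,1,3,44] for √496; ℓ=16 ⇒ convergent index 15
k=0  a_k=22  p_k/q_k = 22/1
…
k=6  a_k=1  p_k/q_k = 2383/107
k=7  a_k=2  p_k/q_k = 6080/273
k=8  a_k=2  p_k/q_k = 14543/653
…
k=10  a_k=1  p_k/q_k = 49709/2232
…
k=14  a_k=1  p_k/q_k = 1252502/56239
k=15  a_k=3  p_k/q_k = 4620799/207480
→ (4620799, 207480).  Check: 4620799²=21351783398401, 496·207480²=21351783398400, difference 1.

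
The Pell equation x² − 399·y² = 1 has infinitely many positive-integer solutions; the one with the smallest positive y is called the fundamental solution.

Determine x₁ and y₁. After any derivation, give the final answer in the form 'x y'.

20 1

[19; 1,38] for √399; ℓ=2 ⇒ convergent index 1
step 0: (19, 1)  from 19·(1,0) + (0,1)
step 1: (20, 1)  from 1·(19,1) + (1,0)
(x₁, y₁) = (20, 1);  20² − 399·1² = 1 ✓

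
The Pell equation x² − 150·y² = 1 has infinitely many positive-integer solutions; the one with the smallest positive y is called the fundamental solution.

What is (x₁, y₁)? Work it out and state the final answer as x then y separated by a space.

49 4

[12; 4,24] for √150; ℓ=2 ⇒ convergent index 1
step 0: (12, 1)  from 12·(1,0) + (0,1)
step 1: (49, 4)  from 4·(12,1) + (1,0)
→ (49, 4).  Check: 49²=2401, 150·4²=2400, difference 1.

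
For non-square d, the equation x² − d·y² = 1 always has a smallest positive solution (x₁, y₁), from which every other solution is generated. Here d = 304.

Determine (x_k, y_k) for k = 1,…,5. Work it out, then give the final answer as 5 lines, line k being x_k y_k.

d=304: √d = [17; 2,3,2,1,1,1,1,1,2,3,2,34] (ℓ=12, even), read p_11/q_11
a_0=17:  p_0=17·1+0=17,  q_0=17·0+1=1
a_1=2:  p_1=2·17+1=35,  q_1=2·1+0=2
a_2=3:  p_2=3·35+17=122,  q_2=3·2+1=7
a_3=2:  p_3=2·122+35=279,  q_3=2·7+2=16
a_4=1:  p_4=1·279+122=401,  q_4=1·16+7=23
…
a_6=1:  p_6=1·680+401=1081,  q_6=1·39+23=62
a_7=1:  p_7=1·1081+680=1761,  q_7=1·62+39=101
…
a_10=3:  p_10=3·7445+2842=25177,  q_10=3·427+163=1444
a_11=2:  p_11=2·25177+7445=57799,  q_11=2·1444+427=3315
fundamental: x₁=57799, y₁=3315  (since 3340724401 − 304·10989225 = 1)
(57799+3315√304)^2 = 6681448801 + 383207370√304
(57799+3315√304)^3 = 772362118440199 + 44298005553945√304
(57799+3315√304)^4 = 89283516160768675201 + 5120760845641726740√304
(57799+3315√304)^5 = 10320995900380175197444999 + 591949712190194322136575√304

57799 3315
6681448801 383207370
772362118440199 44298005553945
89283516160768675201 5120760845641726740
10320995900380175197444999 591949712190194322136575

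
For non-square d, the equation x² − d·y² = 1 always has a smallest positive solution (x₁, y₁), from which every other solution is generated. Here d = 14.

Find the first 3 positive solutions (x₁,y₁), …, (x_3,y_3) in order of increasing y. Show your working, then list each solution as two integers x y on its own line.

√14 = [3; 1,2,1,6, …], period ℓ=4 (even) → k=3
k=0  a_k=3  p_k/q_k = 3/1
…
k=2  a_k=2  p_k/q_k = 11/3
k=3  a_k=1  p_k/q_k = 15/4
fundamental: x₁=15, y₁=4  (since 225 − 14·16 = 1)
k=2:  x_2 = 15·15+14·4·4 = 449,  y_2 = 15·4+4·15 = 120
k=3:  x_3 = 15·449+14·4·120 = 13455,  y_3 = 15·120+4·449 = 3596

15 4
449 120
13455 3596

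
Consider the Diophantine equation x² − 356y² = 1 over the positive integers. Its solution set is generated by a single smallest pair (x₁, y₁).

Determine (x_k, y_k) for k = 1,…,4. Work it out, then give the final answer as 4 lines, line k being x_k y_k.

[18; 1,6,1,1,2,…,6,1,36] for √356; ℓ=14 ⇒ convergent index 13
step 0: (18, 1)  from 18·(1,0) + (0,1)
step 1: (19, 1)  from 1·(18,1) + (1,0)
…
step 3: (151, 8)  from 1·(132,7) + (19,1)
step 4: (283, 15)  from 1·(151,8) + (132,7)
step 5: (717, 38)  from 2·(283,15) + (151,8)
step 6: (1000, 53)  from 1·(717,38) + (283,15)
step 7: (8717, 462)  from 8·(1000,53) + (717,38)
step 8: (9717, 515)  from 1·(8717,462) + (1000,53)
…
step 10: (37868, 2007)  from 1·(28151,1492) + (9717,515)
step 11: (66019, 3499)  from 1·(37868,2007) + (28151,1492)
step 12: (433982, 23001)  from 6·(66019,3499) + (37868,2007)
step 13: (500001, 26500)  from 1·(433982,23001) + (66019,3499)
→ (500001, 26500).  Check: 500001²=250001000001, 356·26500²=250001000000, difference 1.
k=2:  x_2 = 500001·500001+356·26500·26500 = 500002000001,  y_2 = 500001·26500+26500·500001 = 26500053000
k=3:  x_3 = 500001·500002000001+356·26500·26500053000 = 500003000004500001,  y_3 = 500001·26500053000+26500·500002000001 = 26500106000079500
k=4:  x_4 = 500001·500003000004500001+356·26500·26500106000079500 = 500004000010000008000001,  y_4 = 500001·26500106000079500+26500·500003000004500001 = 26500159000265000106000

500001 26500
500002000001 26500053000
500003000004500001 26500106000079500
500004000010000008000001 26500159000265000106000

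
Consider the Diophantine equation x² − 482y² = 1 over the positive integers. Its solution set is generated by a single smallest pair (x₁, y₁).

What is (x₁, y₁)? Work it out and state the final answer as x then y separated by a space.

483 22

d=482: √d = [21; 1,20,1,42] (ℓ=4, even), read p_3/q_3
i=0: a=21 ⇒ p=21, q=1
i=1: a=1 ⇒ p=22, q=1
i=2: a=20 ⇒ p=461, q=21
i=3: a=1 ⇒ p=483, q=22
→ (483, 22).  Check: 483²=233289, 482·22²=233288, difference 1.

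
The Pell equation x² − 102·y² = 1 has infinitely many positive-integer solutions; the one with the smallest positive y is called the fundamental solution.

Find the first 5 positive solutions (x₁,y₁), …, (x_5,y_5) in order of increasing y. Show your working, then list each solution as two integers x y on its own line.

101 10
20401 2020
4120901 408030
832401601 82420040
168141002501 16648440050

√102 → a₀=10, period (10,20); ℓ=2 even so k=1
k=0  a_k=10  p_k/q_k = 10/1
k=1  a_k=10  p_k/q_k = 101/10
(x₁, y₁) = (101, 10);  101² − 102·10² = 1 ✓
n=2: (101,10)∘(101,10) = (101·101+102·10·10, 101·10+10·101) = (20401,2020)
n=3: (20401,2020)∘(101,10) = (101·20401+102·10·2020, 101·2020+10·20401) = (4120901,408030)
n=4: (4120901,408030)∘(101,10) = (101·4120901+102·10·408030, 101·408030+10·4120901) = (832401601,82420040)
n=5: (832401601,82420040)∘(101,10) = (101·832401601+102·10·82420040, 101·82420040+10·832401601) = (168141002501,16648440050)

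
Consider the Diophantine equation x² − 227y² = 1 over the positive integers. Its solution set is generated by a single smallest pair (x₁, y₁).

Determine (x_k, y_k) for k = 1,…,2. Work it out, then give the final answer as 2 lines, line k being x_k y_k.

226 15
102151 6780

[15; 15,30] for √227; ℓ=2 ⇒ convergent index 1
step 0: (15, 1)  from 15·(1,0) + (0,1)
step 1: (226, 15)  from 15·(15,1) + (1,0)
(x₁, y₁) = (226, 15);  226² − 227·15² = 1 ✓
n=2: (226,15)∘(226,15) = (226·226+227·15·15, 226·15+15·226) = (102151,6780)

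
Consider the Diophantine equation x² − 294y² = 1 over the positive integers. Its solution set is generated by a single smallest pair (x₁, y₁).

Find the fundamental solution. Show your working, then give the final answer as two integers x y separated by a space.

4801 280

√294 → a₀=17, period (6,1,4,1,6,34); ℓ=6 even so k=5
k=0  a_k=17  p_k/q_k = 17/1
…
k=3  a_k=4  p_k/q_k = 583/34
k=4  a_k=1  p_k/q_k = 703/41
k=5  a_k=6  p_k/q_k = 4801/280
(x₁, y₁) = (4801, 280);  4801² − 294·280² = 1 ✓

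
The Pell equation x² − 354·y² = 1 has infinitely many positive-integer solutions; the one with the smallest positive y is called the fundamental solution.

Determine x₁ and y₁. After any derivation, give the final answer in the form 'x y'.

258065 13716

√354 → a₀=18, period (1,4,2,2,18,2,2,4,1,36); ℓ=10 even so k=9
a_0=18:  p_0=18·1+0=18,  q_0=18·0+1=1
a_1=1:  p_1=1·18+1=19,  q_1=1·1+0=1
a_2=4:  p_2=4·19+18=94,  q_2=4·1+1=5
a_3=2:  p_3=2·94+19=207,  q_3=2·5+1=11
a_4=2:  p_4=2·207+94=508,  q_4=2·11+5=27
…
a_6=2:  p_6=2·9351+508=19210,  q_6=2·497+27=1021
…
a_8=4:  p_8=4·47771+19210=210294,  q_8=4·2539+1021=11177
a_9=1:  p_9=1·210294+47771=258065,  q_9=1·11177+2539=13716
(x₁, y₁) = (258065, 13716);  258065² − 354·13716² = 1 ✓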